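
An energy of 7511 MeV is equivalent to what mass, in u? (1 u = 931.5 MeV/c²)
m = E/c² = 8.063 u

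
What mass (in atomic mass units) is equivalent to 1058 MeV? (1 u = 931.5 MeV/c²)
m = E/c² = 1.136 u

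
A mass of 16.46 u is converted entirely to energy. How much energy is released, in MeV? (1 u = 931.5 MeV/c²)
E = mc² = 15330 MeV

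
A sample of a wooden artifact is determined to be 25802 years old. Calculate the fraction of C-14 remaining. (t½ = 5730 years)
N/N₀ = (1/2)^(t/t½) = 0.0441 = 4.41%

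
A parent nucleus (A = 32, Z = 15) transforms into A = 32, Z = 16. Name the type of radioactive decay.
ΔA = 0, ΔZ = +1 ⇒ beta-minus decay (β⁻)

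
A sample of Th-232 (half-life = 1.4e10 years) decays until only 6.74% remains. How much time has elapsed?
t = t½ × log₂(N₀/N) = 5.448e10 years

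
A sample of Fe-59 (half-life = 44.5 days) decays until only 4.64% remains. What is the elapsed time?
t = t½ × log₂(N₀/N) = 197.1 days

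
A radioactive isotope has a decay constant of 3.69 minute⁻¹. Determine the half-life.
t½ = ln(2)/λ = 0.1878 minutes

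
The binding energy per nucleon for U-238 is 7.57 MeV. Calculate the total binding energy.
B.E. = 7.57 × 238 = 1802 MeV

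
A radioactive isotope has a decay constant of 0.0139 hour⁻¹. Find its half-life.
t½ = ln(2)/λ = 49.87 hours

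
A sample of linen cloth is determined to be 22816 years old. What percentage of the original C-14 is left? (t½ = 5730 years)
N/N₀ = (1/2)^(t/t½) = 0.06329 = 6.33%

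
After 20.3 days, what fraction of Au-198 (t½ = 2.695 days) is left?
N/N₀ = (1/2)^(t/t½) = 0.005401 = 0.54%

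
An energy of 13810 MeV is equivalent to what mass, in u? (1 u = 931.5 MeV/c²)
m = E/c² = 14.83 u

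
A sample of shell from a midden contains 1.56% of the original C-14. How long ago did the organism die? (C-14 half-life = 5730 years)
Age = t½ × log₂(1/ratio) = 34390 years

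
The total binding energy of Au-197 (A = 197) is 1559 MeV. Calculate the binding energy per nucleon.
B.E./A = 1559/197 = 7.914 MeV/nucleon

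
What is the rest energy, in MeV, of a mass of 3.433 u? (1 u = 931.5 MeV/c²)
E = mc² = 3198 MeV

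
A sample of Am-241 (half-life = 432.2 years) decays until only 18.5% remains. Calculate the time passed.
t = t½ × log₂(N₀/N) = 1052 years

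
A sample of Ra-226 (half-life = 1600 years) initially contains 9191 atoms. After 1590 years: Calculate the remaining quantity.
N = N₀(1/2)^(t/t½) = 4615 atoms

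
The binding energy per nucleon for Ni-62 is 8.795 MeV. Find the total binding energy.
B.E. = 8.795 × 62 = 545.3 MeV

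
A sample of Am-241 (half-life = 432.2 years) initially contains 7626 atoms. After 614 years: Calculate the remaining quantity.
N = N₀(1/2)^(t/t½) = 2849 atoms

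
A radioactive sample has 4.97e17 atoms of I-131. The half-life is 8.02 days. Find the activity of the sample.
A = λN = 4.295e16 decays/day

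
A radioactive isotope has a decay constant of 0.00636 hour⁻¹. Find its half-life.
t½ = ln(2)/λ = 109 hours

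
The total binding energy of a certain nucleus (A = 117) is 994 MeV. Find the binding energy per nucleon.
B.E./A = 994/117 = 8.496 MeV/nucleon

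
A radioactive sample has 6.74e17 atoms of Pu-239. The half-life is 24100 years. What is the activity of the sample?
A = λN = 1.939e13 decays/year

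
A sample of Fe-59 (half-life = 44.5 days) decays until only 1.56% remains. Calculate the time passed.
t = t½ × log₂(N₀/N) = 267.1 days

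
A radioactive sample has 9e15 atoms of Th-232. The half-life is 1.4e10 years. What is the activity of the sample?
A = λN = 4.456e5 decays/year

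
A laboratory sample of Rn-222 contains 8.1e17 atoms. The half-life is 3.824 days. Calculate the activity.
A = λN = 1.468e17 decays/day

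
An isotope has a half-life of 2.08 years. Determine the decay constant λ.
λ = ln(2)/t½ = 0.3332 year⁻¹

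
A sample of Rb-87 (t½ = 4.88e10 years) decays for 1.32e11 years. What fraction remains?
N/N₀ = (1/2)^(t/t½) = 0.1534 = 15.3%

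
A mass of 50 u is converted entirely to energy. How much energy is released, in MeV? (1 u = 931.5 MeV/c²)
E = mc² = 46580 MeV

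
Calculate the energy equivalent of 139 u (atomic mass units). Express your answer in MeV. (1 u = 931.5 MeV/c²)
E = mc² = 1.295e5 MeV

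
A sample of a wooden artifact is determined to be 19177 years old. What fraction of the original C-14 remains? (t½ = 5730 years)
N/N₀ = (1/2)^(t/t½) = 0.09829 = 9.83%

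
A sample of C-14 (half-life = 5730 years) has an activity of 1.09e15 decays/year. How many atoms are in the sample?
N = A/λ = 9.011e18 atoms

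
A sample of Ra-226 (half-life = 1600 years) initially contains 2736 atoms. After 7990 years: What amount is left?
N = N₀(1/2)^(t/t½) = 85.87 atoms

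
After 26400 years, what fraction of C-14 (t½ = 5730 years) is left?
N/N₀ = (1/2)^(t/t½) = 0.04103 = 4.1%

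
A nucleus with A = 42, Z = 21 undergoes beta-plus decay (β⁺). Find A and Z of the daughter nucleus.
Daughter: A = 42, Z = 20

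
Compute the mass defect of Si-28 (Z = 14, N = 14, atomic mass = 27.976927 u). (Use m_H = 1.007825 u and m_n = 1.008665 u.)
Δm = Z·m_H + N·m_n − M = 0.2539 u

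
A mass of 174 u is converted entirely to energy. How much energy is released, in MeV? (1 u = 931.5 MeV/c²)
E = mc² = 1.621e5 MeV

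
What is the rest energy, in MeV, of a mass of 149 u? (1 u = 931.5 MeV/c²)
E = mc² = 1.388e5 MeV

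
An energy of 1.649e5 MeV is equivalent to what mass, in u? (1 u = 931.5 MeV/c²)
m = E/c² = 177 u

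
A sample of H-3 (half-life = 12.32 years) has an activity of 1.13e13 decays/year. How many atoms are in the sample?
N = A/λ = 2.008e14 atoms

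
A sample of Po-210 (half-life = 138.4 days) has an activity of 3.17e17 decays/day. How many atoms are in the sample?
N = A/λ = 6.33e19 atoms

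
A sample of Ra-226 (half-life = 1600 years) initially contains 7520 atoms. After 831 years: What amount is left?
N = N₀(1/2)^(t/t½) = 5247 atoms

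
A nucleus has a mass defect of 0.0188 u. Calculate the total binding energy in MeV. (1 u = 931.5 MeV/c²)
B.E. = Δm × 931.5 = 17.51 MeV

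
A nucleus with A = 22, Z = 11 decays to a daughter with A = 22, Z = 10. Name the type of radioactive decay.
ΔA = 0, ΔZ = -1 ⇒ beta-plus decay (β⁺) or electron capture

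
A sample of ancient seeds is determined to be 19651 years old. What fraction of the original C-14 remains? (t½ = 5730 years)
N/N₀ = (1/2)^(t/t½) = 0.09282 = 9.28%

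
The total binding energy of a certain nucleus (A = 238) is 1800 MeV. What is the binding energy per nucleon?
B.E./A = 1800/238 = 7.563 MeV/nucleon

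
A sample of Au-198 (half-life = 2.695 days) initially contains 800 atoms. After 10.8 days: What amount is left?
N = N₀(1/2)^(t/t½) = 49.74 atoms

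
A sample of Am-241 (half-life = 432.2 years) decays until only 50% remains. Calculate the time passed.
t = t½ × log₂(N₀/N) = 432.2 years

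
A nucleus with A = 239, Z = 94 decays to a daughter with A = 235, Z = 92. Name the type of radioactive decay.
ΔA = -4, ΔZ = -2 ⇒ alpha decay (α)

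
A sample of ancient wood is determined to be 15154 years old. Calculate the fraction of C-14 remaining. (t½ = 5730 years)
N/N₀ = (1/2)^(t/t½) = 0.1599 = 16%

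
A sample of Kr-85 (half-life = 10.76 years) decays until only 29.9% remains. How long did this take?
t = t½ × log₂(N₀/N) = 18.74 years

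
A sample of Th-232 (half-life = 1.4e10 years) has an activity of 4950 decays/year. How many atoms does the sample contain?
N = A/λ = 9.998e13 atoms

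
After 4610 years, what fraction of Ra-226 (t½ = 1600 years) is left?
N/N₀ = (1/2)^(t/t½) = 0.1357 = 13.6%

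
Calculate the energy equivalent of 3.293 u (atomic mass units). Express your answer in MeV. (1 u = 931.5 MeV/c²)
E = mc² = 3067 MeV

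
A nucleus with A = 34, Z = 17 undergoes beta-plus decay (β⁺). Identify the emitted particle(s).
β⁺: positron (e⁺) + neutrino (νₑ)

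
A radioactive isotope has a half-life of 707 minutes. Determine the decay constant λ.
λ = ln(2)/t½ = 9.804e-4 minute⁻¹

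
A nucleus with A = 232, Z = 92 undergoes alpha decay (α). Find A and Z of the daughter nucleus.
Daughter: A = 228, Z = 90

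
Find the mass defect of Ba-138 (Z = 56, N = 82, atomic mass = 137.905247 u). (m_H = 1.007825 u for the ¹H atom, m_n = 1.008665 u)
Δm = Z·m_H + N·m_n − M = 1.243 u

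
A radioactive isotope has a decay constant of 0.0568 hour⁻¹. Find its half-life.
t½ = ln(2)/λ = 12.2 hours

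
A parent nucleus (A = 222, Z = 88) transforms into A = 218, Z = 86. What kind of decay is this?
ΔA = -4, ΔZ = -2 ⇒ alpha decay (α)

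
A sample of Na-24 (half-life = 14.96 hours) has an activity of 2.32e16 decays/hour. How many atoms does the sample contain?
N = A/λ = 5.007e17 atoms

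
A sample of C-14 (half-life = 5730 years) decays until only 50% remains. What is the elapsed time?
t = t½ × log₂(N₀/N) = 5730 years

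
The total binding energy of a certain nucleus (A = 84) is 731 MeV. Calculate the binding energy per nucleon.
B.E./A = 731/84 = 8.702 MeV/nucleon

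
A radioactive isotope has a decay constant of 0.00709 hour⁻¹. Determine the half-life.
t½ = ln(2)/λ = 97.76 hours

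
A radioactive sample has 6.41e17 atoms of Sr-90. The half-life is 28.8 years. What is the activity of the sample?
A = λN = 1.543e16 decays/year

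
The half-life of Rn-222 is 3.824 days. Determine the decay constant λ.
λ = ln(2)/t½ = 0.1813 day⁻¹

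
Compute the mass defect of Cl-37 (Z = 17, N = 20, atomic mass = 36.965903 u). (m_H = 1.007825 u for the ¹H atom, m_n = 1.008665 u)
Δm = Z·m_H + N·m_n − M = 0.3404 u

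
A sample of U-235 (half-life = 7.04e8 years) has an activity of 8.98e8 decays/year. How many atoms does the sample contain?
N = A/λ = 9.121e17 atoms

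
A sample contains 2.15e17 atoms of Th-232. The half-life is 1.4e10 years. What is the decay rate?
A = λN = 1.064e7 decays/year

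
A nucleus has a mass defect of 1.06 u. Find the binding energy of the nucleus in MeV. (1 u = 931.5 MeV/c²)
B.E. = Δm × 931.5 = 987.4 MeV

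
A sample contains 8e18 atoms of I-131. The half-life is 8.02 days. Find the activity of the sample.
A = λN = 6.914e17 decays/day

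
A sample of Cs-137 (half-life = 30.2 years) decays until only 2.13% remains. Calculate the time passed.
t = t½ × log₂(N₀/N) = 167.7 years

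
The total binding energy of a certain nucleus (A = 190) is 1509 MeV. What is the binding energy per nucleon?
B.E./A = 1509/190 = 7.942 MeV/nucleon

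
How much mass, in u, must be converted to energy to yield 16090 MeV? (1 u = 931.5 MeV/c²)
m = E/c² = 17.27 u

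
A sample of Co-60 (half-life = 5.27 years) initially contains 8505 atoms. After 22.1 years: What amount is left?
N = N₀(1/2)^(t/t½) = 464.8 atoms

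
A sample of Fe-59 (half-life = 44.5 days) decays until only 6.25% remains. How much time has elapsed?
t = t½ × log₂(N₀/N) = 178 days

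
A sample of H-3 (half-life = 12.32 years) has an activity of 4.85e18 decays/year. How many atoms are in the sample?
N = A/λ = 8.62e19 atoms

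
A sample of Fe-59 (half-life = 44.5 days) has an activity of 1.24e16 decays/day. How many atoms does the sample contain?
N = A/λ = 7.961e17 atoms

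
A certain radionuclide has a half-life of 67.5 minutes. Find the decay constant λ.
λ = ln(2)/t½ = 0.01027 minute⁻¹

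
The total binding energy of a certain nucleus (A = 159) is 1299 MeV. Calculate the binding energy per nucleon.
B.E./A = 1299/159 = 8.17 MeV/nucleon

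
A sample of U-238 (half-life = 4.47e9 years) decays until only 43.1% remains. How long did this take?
t = t½ × log₂(N₀/N) = 5.428e9 years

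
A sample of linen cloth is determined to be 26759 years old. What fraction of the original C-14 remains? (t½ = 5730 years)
N/N₀ = (1/2)^(t/t½) = 0.03928 = 3.93%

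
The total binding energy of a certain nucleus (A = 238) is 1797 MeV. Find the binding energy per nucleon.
B.E./A = 1797/238 = 7.55 MeV/nucleon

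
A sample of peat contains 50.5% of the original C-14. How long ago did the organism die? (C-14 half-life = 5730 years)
Age = t½ × log₂(1/ratio) = 5648 years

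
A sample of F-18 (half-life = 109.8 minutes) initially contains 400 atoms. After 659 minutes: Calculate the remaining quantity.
N = N₀(1/2)^(t/t½) = 6.242 atoms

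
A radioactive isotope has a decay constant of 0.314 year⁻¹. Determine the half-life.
t½ = ln(2)/λ = 2.207 years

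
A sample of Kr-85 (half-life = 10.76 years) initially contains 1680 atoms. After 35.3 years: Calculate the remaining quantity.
N = N₀(1/2)^(t/t½) = 172.9 atoms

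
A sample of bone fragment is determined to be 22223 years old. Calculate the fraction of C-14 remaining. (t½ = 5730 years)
N/N₀ = (1/2)^(t/t½) = 0.068 = 6.8%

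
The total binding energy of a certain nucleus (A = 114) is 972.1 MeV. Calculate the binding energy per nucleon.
B.E./A = 972.1/114 = 8.527 MeV/nucleon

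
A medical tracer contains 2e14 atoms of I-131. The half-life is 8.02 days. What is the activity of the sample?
A = λN = 1.729e13 decays/day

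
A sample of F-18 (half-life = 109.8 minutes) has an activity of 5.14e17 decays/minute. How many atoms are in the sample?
N = A/λ = 8.142e19 atoms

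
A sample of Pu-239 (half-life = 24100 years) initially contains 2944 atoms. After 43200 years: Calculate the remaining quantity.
N = N₀(1/2)^(t/t½) = 849.8 atoms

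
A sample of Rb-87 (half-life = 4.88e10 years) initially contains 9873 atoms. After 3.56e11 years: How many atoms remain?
N = N₀(1/2)^(t/t½) = 62.87 atoms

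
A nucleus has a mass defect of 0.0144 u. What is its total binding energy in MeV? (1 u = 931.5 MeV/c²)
B.E. = Δm × 931.5 = 13.41 MeV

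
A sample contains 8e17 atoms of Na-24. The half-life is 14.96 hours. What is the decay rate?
A = λN = 3.707e16 decays/hour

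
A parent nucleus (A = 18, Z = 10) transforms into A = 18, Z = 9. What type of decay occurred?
ΔA = 0, ΔZ = -1 ⇒ beta-plus decay (β⁺) or electron capture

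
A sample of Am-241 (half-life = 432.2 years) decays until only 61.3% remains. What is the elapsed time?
t = t½ × log₂(N₀/N) = 305.2 years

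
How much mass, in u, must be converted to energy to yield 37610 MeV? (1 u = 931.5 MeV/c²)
m = E/c² = 40.38 u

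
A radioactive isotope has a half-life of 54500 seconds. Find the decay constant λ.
λ = ln(2)/t½ = 1.272e-5 second⁻¹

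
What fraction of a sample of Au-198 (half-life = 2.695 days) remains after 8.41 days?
N/N₀ = (1/2)^(t/t½) = 0.115 = 11.5%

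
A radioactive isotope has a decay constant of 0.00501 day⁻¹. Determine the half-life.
t½ = ln(2)/λ = 138.4 days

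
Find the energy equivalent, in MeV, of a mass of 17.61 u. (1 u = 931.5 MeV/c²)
E = mc² = 16400 MeV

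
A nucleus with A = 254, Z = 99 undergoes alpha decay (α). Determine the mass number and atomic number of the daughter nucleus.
Daughter: A = 250, Z = 97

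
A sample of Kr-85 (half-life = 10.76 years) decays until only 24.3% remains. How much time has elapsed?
t = t½ × log₂(N₀/N) = 21.96 years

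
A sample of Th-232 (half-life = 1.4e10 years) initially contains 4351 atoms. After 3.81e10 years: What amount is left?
N = N₀(1/2)^(t/t½) = 659.7 atoms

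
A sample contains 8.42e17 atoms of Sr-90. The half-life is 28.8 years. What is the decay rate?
A = λN = 2.026e16 decays/year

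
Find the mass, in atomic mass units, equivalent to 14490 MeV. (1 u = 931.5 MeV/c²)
m = E/c² = 15.56 u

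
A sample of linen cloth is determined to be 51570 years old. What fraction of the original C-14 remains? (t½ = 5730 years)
N/N₀ = (1/2)^(t/t½) = 0.001953 = 0.195%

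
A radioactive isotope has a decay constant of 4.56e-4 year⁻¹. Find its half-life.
t½ = ln(2)/λ = 1520 years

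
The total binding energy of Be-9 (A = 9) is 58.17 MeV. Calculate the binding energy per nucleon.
B.E./A = 58.17/9 = 6.463 MeV/nucleon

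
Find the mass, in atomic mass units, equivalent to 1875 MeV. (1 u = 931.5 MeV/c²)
m = E/c² = 2.013 u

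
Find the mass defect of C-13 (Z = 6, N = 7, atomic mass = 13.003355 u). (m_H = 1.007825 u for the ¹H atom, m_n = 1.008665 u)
Δm = Z·m_H + N·m_n − M = 0.1043 u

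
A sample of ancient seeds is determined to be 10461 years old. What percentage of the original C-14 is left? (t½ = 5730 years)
N/N₀ = (1/2)^(t/t½) = 0.2821 = 28.2%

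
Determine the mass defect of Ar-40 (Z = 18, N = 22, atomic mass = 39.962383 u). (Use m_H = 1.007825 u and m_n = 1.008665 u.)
Δm = Z·m_H + N·m_n − M = 0.3691 u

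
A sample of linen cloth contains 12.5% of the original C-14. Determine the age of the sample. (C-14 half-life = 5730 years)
Age = t½ × log₂(1/ratio) = 17190 years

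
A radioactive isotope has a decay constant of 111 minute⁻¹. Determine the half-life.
t½ = ln(2)/λ = 0.006245 minutes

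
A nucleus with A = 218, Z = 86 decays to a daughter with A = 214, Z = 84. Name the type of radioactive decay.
ΔA = -4, ΔZ = -2 ⇒ alpha decay (α)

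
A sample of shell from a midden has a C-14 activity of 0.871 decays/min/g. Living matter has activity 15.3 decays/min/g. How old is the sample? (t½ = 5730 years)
Age = t½ × log₂(A₀/A) = 23690 years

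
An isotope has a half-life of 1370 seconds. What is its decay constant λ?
λ = ln(2)/t½ = 5.059e-4 second⁻¹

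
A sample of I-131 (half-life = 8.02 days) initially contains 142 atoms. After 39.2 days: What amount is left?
N = N₀(1/2)^(t/t½) = 4.796 atoms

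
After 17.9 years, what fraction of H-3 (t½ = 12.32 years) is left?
N/N₀ = (1/2)^(t/t½) = 0.3653 = 36.5%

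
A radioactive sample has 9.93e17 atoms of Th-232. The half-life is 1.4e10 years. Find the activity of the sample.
A = λN = 4.916e7 decays/year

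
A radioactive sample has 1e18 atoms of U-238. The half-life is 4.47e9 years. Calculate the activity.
A = λN = 1.551e8 decays/year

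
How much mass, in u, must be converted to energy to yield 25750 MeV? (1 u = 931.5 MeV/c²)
m = E/c² = 27.64 u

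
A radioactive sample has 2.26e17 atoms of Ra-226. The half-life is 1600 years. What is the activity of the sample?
A = λN = 9.791e13 decays/year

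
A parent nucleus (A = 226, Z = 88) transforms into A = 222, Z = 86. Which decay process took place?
ΔA = -4, ΔZ = -2 ⇒ alpha decay (α)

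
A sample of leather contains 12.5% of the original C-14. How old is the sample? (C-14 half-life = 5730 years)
Age = t½ × log₂(1/ratio) = 17190 years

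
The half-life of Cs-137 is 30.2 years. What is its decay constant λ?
λ = ln(2)/t½ = 0.02295 year⁻¹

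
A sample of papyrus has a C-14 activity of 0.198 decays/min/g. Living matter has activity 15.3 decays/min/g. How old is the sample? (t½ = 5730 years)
Age = t½ × log₂(A₀/A) = 35940 years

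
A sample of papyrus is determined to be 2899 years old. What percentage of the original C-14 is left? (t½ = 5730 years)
N/N₀ = (1/2)^(t/t½) = 0.7042 = 70.4%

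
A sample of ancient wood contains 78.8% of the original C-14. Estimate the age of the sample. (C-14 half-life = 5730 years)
Age = t½ × log₂(1/ratio) = 1970 years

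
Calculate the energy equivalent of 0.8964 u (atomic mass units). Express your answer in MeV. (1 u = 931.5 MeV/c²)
E = mc² = 835 MeV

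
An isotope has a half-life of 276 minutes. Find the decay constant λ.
λ = ln(2)/t½ = 0.002511 minute⁻¹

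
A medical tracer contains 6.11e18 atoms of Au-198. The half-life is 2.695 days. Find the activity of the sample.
A = λN = 1.571e18 decays/day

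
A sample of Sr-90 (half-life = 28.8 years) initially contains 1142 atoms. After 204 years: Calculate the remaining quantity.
N = N₀(1/2)^(t/t½) = 8.421 atoms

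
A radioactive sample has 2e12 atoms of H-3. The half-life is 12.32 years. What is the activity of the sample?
A = λN = 1.125e11 decays/year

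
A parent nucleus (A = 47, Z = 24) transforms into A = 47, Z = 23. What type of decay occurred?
ΔA = 0, ΔZ = -1 ⇒ beta-plus decay (β⁺) or electron capture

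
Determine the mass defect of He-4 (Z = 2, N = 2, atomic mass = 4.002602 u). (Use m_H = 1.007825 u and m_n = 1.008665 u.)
Δm = Z·m_H + N·m_n − M = 0.03038 u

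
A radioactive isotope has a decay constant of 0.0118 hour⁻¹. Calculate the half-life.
t½ = ln(2)/λ = 58.74 hours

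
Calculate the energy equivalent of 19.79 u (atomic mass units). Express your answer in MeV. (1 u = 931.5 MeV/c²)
E = mc² = 18430 MeV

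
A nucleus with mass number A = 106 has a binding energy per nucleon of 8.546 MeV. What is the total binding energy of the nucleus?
B.E. = 8.546 × 106 = 905.9 MeV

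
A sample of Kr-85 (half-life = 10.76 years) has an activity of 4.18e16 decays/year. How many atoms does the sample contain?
N = A/λ = 6.489e17 atoms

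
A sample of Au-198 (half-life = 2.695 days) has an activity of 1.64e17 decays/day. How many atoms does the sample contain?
N = A/λ = 6.376e17 atoms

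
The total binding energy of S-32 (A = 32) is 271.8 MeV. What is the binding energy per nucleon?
B.E./A = 271.8/32 = 8.494 MeV/nucleon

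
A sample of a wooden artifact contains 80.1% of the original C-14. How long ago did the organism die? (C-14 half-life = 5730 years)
Age = t½ × log₂(1/ratio) = 1834 years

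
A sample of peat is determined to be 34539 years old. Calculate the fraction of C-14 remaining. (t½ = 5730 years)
N/N₀ = (1/2)^(t/t½) = 0.01533 = 1.53%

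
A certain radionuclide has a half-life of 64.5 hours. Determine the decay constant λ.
λ = ln(2)/t½ = 0.01075 hour⁻¹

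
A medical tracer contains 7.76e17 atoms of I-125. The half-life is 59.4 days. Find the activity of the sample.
A = λN = 9.055e15 decays/day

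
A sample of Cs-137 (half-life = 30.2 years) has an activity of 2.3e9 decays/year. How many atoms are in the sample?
N = A/λ = 1.002e11 atoms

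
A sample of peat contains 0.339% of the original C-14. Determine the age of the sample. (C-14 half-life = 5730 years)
Age = t½ × log₂(1/ratio) = 47010 years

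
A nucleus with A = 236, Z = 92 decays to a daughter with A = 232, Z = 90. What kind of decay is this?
ΔA = -4, ΔZ = -2 ⇒ alpha decay (α)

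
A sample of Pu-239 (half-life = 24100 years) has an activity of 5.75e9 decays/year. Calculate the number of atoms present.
N = A/λ = 1.999e14 atoms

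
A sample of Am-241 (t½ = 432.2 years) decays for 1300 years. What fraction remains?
N/N₀ = (1/2)^(t/t½) = 0.1243 = 12.4%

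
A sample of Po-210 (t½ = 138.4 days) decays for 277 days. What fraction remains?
N/N₀ = (1/2)^(t/t½) = 0.2497 = 25%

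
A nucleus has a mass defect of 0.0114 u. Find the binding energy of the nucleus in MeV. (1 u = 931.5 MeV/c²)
B.E. = Δm × 931.5 = 10.62 MeV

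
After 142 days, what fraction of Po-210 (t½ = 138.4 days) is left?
N/N₀ = (1/2)^(t/t½) = 0.4911 = 49.1%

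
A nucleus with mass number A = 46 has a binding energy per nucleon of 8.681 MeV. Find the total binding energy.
B.E. = 8.681 × 46 = 399.3 MeV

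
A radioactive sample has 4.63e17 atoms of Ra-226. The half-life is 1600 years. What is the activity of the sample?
A = λN = 2.006e14 decays/year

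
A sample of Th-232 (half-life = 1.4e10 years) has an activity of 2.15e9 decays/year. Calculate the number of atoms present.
N = A/λ = 4.343e19 atoms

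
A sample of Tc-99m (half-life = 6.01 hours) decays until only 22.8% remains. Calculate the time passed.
t = t½ × log₂(N₀/N) = 12.82 hours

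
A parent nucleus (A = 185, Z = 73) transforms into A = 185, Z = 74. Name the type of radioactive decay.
ΔA = 0, ΔZ = +1 ⇒ beta-minus decay (β⁻)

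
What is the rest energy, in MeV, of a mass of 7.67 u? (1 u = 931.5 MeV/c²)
E = mc² = 7145 MeV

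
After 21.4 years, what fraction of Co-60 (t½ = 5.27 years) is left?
N/N₀ = (1/2)^(t/t½) = 0.05992 = 5.99%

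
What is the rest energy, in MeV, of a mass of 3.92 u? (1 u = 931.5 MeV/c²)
E = mc² = 3651 MeV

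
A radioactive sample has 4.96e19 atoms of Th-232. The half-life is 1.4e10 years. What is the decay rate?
A = λN = 2.456e9 decays/year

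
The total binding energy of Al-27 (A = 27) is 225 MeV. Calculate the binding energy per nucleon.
B.E./A = 225/27 = 8.333 MeV/nucleon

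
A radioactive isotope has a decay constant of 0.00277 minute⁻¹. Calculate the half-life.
t½ = ln(2)/λ = 250.2 minutes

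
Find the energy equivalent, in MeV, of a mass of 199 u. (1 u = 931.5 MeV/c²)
E = mc² = 1.854e5 MeV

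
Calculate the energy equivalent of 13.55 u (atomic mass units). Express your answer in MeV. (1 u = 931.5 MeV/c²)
E = mc² = 12620 MeV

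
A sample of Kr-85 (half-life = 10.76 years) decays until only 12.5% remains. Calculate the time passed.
t = t½ × log₂(N₀/N) = 32.28 years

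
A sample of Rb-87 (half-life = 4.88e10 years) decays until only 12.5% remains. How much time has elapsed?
t = t½ × log₂(N₀/N) = 1.464e11 years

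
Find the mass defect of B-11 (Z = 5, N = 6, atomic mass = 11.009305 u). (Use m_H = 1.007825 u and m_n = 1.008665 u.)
Δm = Z·m_H + N·m_n − M = 0.08181 u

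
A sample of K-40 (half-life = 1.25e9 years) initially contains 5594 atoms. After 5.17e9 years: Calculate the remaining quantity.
N = N₀(1/2)^(t/t½) = 318.2 atoms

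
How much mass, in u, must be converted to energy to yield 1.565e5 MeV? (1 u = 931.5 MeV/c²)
m = E/c² = 168 u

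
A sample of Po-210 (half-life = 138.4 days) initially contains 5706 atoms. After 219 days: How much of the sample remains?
N = N₀(1/2)^(t/t½) = 1905 atoms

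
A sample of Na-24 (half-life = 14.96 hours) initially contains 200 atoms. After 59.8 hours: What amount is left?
N = N₀(1/2)^(t/t½) = 12.52 atoms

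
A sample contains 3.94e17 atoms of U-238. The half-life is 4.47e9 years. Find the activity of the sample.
A = λN = 6.11e7 decays/year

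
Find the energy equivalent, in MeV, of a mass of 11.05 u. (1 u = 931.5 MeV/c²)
E = mc² = 10290 MeV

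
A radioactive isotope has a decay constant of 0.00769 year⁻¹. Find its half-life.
t½ = ln(2)/λ = 90.14 years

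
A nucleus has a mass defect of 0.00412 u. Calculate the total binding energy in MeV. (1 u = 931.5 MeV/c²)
B.E. = Δm × 931.5 = 3.838 MeV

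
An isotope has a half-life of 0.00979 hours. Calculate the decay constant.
λ = ln(2)/t½ = 70.8 hour⁻¹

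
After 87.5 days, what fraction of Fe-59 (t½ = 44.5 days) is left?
N/N₀ = (1/2)^(t/t½) = 0.2559 = 25.6%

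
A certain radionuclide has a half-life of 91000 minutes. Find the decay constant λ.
λ = ln(2)/t½ = 7.617e-6 minute⁻¹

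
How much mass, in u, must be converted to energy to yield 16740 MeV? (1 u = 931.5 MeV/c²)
m = E/c² = 17.97 u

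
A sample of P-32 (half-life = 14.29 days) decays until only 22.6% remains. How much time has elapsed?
t = t½ × log₂(N₀/N) = 30.66 days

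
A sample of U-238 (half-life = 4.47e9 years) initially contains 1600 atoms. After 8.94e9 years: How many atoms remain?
N = N₀(1/2)^(t/t½) = 400 atoms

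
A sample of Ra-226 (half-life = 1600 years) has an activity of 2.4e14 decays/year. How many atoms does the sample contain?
N = A/λ = 5.54e17 atoms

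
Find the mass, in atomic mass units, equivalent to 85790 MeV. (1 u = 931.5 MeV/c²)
m = E/c² = 92.1 u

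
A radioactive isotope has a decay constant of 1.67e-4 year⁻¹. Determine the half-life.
t½ = ln(2)/λ = 4151 years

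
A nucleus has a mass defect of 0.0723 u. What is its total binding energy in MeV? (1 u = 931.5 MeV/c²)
B.E. = Δm × 931.5 = 67.35 MeV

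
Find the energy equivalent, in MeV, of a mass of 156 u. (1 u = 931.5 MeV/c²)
E = mc² = 1.453e5 MeV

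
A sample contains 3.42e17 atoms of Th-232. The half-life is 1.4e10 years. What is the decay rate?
A = λN = 1.693e7 decays/year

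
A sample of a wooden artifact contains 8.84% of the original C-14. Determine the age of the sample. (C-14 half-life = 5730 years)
Age = t½ × log₂(1/ratio) = 20050 years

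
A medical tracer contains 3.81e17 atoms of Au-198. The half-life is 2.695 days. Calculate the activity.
A = λN = 9.799e16 decays/day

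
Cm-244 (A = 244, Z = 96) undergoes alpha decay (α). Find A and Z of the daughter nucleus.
Daughter: A = 240, Z = 94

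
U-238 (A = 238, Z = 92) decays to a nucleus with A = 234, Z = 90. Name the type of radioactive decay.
ΔA = -4, ΔZ = -2 ⇒ alpha decay (α)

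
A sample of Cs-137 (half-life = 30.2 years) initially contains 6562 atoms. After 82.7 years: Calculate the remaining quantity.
N = N₀(1/2)^(t/t½) = 983.3 atoms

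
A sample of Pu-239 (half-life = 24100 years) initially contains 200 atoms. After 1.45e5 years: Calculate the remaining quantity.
N = N₀(1/2)^(t/t½) = 3.089 atoms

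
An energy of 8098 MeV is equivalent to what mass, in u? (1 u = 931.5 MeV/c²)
m = E/c² = 8.694 u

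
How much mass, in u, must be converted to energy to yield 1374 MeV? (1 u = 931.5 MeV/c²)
m = E/c² = 1.475 u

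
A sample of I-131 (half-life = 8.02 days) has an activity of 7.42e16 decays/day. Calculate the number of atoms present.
N = A/λ = 8.585e17 atoms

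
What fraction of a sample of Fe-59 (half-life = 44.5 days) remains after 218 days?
N/N₀ = (1/2)^(t/t½) = 0.03352 = 3.35%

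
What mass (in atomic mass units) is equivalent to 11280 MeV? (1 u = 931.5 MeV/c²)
m = E/c² = 12.11 u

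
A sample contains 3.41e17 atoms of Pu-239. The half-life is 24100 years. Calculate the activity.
A = λN = 9.808e12 decays/year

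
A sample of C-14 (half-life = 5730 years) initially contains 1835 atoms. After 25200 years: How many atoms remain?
N = N₀(1/2)^(t/t½) = 87.04 atoms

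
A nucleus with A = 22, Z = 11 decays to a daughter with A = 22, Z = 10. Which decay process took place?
ΔA = 0, ΔZ = -1 ⇒ beta-plus decay (β⁺) or electron capture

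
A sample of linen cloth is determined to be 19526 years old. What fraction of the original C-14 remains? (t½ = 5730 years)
N/N₀ = (1/2)^(t/t½) = 0.09423 = 9.42%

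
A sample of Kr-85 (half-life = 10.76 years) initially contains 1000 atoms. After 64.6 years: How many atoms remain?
N = N₀(1/2)^(t/t½) = 15.58 atoms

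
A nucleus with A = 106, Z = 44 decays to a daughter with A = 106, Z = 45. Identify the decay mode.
ΔA = 0, ΔZ = +1 ⇒ beta-minus decay (β⁻)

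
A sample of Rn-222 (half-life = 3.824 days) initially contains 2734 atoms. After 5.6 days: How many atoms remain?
N = N₀(1/2)^(t/t½) = 990.7 atoms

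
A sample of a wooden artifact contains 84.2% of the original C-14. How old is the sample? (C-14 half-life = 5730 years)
Age = t½ × log₂(1/ratio) = 1422 years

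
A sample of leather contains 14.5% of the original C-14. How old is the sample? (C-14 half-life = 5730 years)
Age = t½ × log₂(1/ratio) = 15960 years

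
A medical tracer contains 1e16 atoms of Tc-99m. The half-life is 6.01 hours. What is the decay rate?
A = λN = 1.153e15 decays/hour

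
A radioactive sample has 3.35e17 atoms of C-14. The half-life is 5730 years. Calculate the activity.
A = λN = 4.052e13 decays/year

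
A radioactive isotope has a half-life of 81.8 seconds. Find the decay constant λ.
λ = ln(2)/t½ = 0.008474 second⁻¹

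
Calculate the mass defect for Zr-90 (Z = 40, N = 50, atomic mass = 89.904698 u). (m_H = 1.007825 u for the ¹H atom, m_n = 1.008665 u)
Δm = Z·m_H + N·m_n − M = 0.8416 u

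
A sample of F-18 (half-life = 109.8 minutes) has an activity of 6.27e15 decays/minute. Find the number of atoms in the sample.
N = A/λ = 9.932e17 atoms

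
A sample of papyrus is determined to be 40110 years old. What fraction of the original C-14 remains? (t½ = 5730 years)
N/N₀ = (1/2)^(t/t½) = 0.007812 = 0.781%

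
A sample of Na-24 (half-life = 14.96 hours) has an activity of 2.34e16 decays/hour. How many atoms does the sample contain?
N = A/λ = 5.05e17 atoms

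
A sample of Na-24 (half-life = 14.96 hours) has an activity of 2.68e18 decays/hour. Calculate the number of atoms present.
N = A/λ = 5.784e19 atoms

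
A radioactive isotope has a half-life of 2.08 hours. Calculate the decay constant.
λ = ln(2)/t½ = 0.3332 hour⁻¹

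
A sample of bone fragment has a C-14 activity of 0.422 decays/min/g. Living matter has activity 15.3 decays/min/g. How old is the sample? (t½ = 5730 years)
Age = t½ × log₂(A₀/A) = 29680 years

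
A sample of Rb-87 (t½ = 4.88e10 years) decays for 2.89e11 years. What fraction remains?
N/N₀ = (1/2)^(t/t½) = 0.01649 = 1.65%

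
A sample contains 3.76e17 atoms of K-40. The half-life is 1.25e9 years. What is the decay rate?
A = λN = 2.085e8 decays/year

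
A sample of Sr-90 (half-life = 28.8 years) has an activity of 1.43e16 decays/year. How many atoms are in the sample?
N = A/λ = 5.942e17 atoms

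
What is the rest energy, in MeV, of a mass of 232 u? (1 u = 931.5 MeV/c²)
E = mc² = 2.161e5 MeV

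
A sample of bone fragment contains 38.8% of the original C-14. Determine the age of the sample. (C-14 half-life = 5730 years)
Age = t½ × log₂(1/ratio) = 7826 years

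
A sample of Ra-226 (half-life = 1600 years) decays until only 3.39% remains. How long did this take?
t = t½ × log₂(N₀/N) = 7812 years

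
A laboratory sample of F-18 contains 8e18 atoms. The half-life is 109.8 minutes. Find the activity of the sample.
A = λN = 5.05e16 decays/minute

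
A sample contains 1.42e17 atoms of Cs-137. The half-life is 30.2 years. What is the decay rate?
A = λN = 3.259e15 decays/year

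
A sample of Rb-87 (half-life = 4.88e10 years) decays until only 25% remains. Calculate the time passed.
t = t½ × log₂(N₀/N) = 9.76e10 years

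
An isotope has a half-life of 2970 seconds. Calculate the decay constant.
λ = ln(2)/t½ = 2.334e-4 second⁻¹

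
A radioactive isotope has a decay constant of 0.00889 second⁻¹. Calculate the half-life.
t½ = ln(2)/λ = 77.97 seconds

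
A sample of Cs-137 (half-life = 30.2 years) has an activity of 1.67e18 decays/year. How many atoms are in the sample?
N = A/λ = 7.276e19 atoms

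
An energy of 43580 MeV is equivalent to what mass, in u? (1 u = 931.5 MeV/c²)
m = E/c² = 46.78 u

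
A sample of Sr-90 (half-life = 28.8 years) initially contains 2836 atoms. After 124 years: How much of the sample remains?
N = N₀(1/2)^(t/t½) = 143.4 atoms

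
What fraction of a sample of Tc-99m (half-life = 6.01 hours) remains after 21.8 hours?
N/N₀ = (1/2)^(t/t½) = 0.08092 = 8.09%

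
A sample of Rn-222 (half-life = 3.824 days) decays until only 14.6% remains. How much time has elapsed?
t = t½ × log₂(N₀/N) = 10.62 days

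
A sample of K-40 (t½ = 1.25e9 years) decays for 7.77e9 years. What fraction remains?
N/N₀ = (1/2)^(t/t½) = 0.01345 = 1.35%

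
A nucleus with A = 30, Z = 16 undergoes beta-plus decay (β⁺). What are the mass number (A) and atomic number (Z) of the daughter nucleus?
Daughter: A = 30, Z = 15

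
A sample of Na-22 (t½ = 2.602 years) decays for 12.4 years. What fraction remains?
N/N₀ = (1/2)^(t/t½) = 0.03676 = 3.68%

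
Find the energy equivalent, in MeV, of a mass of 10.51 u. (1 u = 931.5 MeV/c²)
E = mc² = 9790 MeV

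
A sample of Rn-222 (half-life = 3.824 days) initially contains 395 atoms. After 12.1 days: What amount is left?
N = N₀(1/2)^(t/t½) = 44.06 atoms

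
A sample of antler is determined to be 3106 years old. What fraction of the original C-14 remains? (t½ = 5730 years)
N/N₀ = (1/2)^(t/t½) = 0.6868 = 68.7%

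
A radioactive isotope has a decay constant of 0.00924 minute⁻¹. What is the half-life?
t½ = ln(2)/λ = 75.02 minutes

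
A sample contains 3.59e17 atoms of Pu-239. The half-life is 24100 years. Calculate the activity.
A = λN = 1.033e13 decays/year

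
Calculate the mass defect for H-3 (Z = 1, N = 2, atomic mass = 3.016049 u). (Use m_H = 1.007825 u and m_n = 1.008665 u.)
Δm = Z·m_H + N·m_n − M = 0.009106 u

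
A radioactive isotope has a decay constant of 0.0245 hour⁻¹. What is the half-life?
t½ = ln(2)/λ = 28.29 hours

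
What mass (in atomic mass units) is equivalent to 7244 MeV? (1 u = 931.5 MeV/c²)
m = E/c² = 7.777 u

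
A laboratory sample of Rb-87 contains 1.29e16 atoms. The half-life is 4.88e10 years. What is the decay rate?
A = λN = 1.832e5 decays/year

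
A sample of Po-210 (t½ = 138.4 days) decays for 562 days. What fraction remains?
N/N₀ = (1/2)^(t/t½) = 0.05993 = 5.99%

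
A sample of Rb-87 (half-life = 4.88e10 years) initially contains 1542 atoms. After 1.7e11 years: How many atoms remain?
N = N₀(1/2)^(t/t½) = 137.9 atoms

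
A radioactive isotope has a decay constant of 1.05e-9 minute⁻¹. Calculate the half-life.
t½ = ln(2)/λ = 6.601e8 minutes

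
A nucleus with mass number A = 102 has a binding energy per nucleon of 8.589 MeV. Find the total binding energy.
B.E. = 8.589 × 102 = 876.1 MeV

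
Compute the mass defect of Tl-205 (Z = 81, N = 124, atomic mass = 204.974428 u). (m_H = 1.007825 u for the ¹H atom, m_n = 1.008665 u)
Δm = Z·m_H + N·m_n − M = 1.734 u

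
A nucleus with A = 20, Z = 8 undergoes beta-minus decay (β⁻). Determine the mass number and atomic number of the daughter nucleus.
Daughter: A = 20, Z = 9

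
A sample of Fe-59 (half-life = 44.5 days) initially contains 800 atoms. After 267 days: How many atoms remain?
N = N₀(1/2)^(t/t½) = 12.5 atoms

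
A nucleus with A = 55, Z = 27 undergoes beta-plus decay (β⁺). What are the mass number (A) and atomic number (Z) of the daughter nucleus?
Daughter: A = 55, Z = 26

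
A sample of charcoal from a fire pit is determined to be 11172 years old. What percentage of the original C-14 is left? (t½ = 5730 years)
N/N₀ = (1/2)^(t/t½) = 0.2589 = 25.9%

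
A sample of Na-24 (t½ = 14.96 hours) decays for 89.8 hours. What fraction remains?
N/N₀ = (1/2)^(t/t½) = 0.0156 = 1.56%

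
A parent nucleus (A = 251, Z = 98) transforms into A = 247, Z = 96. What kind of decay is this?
ΔA = -4, ΔZ = -2 ⇒ alpha decay (α)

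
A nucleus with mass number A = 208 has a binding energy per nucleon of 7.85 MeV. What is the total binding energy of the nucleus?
B.E. = 7.85 × 208 = 1633 MeV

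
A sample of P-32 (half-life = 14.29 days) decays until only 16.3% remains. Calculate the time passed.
t = t½ × log₂(N₀/N) = 37.4 days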